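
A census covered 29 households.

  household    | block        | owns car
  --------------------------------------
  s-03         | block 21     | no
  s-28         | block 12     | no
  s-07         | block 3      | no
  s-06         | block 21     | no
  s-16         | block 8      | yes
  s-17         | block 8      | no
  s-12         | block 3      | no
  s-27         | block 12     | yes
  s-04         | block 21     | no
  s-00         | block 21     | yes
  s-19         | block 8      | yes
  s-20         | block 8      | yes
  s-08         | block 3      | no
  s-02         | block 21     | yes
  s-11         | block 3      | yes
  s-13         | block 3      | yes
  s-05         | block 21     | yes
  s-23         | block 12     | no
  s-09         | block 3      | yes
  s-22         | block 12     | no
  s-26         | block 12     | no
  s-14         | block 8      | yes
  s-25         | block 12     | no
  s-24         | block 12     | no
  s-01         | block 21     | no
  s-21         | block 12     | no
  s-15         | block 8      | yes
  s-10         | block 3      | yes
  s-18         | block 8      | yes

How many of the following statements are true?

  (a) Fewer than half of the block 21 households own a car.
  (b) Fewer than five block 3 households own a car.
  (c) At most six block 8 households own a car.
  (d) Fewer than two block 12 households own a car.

(a) block 21: |A| = 7, |A ∩ B| = 3; needs |A ∩ B| < |A ∖ B| — true.
(b) block 3: |A| = 7, |A ∩ B| = 4; needs |A ∩ B| < 5 — true.
(c) block 8: |A| = 7, |A ∩ B| = 6; needs |A ∩ B| ≤ 6 — true.
(d) block 12: |A| = 8, |A ∩ B| = 1; needs |A ∩ B| < 2 — true.

4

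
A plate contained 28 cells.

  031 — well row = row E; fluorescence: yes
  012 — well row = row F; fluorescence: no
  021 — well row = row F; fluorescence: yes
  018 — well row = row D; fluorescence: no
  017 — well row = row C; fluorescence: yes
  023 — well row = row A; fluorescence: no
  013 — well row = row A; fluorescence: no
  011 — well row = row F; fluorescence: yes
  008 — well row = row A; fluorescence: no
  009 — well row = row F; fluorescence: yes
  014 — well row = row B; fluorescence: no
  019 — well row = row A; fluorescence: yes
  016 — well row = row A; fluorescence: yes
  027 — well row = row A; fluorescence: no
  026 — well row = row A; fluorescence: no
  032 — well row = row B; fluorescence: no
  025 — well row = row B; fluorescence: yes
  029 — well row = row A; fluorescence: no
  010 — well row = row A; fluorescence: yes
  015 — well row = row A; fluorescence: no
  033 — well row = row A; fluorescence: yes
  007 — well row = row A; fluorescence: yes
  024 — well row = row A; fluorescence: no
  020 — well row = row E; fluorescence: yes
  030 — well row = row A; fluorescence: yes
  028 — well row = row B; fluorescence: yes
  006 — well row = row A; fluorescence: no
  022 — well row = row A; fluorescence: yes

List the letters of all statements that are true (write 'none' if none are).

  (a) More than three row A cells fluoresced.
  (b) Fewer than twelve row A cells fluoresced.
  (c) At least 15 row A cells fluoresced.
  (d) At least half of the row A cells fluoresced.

(a), (b)

|A| = 16, |A ∩ B| = 7, |A ∖ B| = 9.
(a) |A ∩ B| > 3: holds.
(b) |A ∩ B| < 12: holds.
(c) |A ∩ B| ≥ 15: fails.
(d) |A ∩ B| ≥ |A ∖ B|: fails.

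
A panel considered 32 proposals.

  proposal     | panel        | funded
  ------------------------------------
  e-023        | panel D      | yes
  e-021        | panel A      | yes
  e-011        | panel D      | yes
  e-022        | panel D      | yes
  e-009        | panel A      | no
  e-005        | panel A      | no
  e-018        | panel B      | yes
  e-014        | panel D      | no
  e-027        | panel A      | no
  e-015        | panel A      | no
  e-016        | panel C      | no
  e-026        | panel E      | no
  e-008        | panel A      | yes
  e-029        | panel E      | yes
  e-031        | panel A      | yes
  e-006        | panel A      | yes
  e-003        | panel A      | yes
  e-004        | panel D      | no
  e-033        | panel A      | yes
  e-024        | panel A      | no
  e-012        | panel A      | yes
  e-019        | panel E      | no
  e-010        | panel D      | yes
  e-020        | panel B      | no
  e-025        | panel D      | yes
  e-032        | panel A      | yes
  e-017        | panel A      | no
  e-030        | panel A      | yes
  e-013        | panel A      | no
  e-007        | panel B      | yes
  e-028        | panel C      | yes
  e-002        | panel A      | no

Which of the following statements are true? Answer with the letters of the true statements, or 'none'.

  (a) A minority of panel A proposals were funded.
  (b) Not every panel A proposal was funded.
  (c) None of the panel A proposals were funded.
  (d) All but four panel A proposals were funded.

|A| = 17, |A ∩ B| = 9, |A ∖ B| = 8.
(a) |A ∩ B| < |A ∖ B|: fails.
(b) A ⊄ B (|A ∖ B| ≥ 1): holds.
(c) A ∩ B = ∅ (|A ∩ B| = 0): fails.
(d) |A ∖ B| = 4: fails.

(b)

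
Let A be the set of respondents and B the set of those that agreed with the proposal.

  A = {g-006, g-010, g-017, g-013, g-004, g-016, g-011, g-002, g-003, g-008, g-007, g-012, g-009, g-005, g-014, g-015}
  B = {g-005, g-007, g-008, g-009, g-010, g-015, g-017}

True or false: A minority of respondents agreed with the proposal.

Truth condition: |A ∩ B| < |A ∖ B|.
|A| = 16, |A ∩ B| = 7, |A ∖ B| = 9.
7 < 9, so the statement is true.

True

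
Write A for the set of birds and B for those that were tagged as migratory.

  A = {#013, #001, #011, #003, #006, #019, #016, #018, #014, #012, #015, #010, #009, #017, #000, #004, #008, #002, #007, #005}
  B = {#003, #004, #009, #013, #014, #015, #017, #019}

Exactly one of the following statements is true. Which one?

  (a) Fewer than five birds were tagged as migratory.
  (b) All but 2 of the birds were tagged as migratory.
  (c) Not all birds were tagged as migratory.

|A| = 20, |A ∩ B| = 8, |A ∖ B| = 12.
(a) requires |A ∩ B| < 5: false.
(b) requires |A ∖ B| = 2: false.
(c) requires A ⊄ B (|A ∖ B| ≥ 1): true.

(c)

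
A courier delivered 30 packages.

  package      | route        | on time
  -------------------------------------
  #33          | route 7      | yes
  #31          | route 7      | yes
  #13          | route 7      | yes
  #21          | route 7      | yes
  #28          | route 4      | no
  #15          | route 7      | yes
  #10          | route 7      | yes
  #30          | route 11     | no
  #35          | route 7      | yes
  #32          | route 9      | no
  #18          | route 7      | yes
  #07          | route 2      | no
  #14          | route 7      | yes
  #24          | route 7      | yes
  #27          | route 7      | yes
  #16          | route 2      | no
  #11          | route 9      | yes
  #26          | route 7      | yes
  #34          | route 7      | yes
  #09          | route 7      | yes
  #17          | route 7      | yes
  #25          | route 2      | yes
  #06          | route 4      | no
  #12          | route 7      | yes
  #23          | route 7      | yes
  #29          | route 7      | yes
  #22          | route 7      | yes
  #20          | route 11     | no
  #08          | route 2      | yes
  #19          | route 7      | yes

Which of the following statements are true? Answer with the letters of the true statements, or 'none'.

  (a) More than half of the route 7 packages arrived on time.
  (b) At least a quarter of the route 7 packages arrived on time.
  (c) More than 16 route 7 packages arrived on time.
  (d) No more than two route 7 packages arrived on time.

|A| = 20, |A ∩ B| = 20, |A ∖ B| = 0.
(a) |A ∩ B| > |A ∖ B|: holds.
(b) |A ∩ B| / |A| ≥ 1/4: holds.
(c) |A ∩ B| > 16: holds.
(d) |A ∩ B| ≤ 2: fails.

(a), (b), (c)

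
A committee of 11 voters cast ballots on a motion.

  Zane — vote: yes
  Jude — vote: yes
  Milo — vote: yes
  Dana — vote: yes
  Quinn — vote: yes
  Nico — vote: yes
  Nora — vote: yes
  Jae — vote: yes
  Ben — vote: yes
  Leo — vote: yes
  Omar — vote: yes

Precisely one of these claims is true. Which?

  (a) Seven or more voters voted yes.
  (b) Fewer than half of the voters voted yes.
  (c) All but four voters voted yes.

(a)

|A| = 11, |A ∩ B| = 11, |A ∖ B| = 0.
(a) requires |A ∩ B| ≥ 7: true.
(b) requires |A ∩ B| < |A ∖ B|: false.
(c) requires |A ∖ B| = 4: false.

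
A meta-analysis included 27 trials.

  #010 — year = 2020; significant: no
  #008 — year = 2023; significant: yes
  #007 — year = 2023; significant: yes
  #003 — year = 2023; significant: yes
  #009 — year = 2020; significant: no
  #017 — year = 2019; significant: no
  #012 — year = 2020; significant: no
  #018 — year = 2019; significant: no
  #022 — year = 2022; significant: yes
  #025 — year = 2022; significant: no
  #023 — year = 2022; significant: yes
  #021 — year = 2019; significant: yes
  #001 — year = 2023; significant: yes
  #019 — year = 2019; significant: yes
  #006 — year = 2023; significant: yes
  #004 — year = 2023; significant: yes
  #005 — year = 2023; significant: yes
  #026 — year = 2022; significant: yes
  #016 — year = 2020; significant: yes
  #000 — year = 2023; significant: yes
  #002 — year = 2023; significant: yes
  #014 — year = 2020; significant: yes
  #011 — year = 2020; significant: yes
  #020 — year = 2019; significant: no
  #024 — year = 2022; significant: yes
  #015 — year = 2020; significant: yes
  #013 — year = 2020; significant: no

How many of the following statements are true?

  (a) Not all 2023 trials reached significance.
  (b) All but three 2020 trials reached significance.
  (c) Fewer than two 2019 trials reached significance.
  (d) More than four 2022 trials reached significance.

0

(a) 2023: |A| = 9, |A ∩ B| = 9; needs A ⊄ B (|A ∖ B| ≥ 1) — false.
(b) 2020: |A| = 8, |A ∩ B| = 4; needs |A ∖ B| = 3 — false.
(c) 2019: |A| = 5, |A ∩ B| = 2; needs |A ∩ B| < 2 — false.
(d) 2022: |A| = 5, |A ∩ B| = 4; needs |A ∩ B| > 4 — false.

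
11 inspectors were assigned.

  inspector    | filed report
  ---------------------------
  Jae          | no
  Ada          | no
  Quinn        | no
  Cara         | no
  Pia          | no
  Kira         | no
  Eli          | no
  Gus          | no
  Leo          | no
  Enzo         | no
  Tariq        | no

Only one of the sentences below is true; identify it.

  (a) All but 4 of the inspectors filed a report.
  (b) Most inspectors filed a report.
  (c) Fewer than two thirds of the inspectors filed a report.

|A| = 11, |A ∩ B| = 0, |A ∖ B| = 11.
(a) requires |A ∖ B| = 4: false.
(b) requires |A ∩ B| > |A ∖ B|: false.
(c) requires |A ∩ B| / |A| < 2/3: true.

(c)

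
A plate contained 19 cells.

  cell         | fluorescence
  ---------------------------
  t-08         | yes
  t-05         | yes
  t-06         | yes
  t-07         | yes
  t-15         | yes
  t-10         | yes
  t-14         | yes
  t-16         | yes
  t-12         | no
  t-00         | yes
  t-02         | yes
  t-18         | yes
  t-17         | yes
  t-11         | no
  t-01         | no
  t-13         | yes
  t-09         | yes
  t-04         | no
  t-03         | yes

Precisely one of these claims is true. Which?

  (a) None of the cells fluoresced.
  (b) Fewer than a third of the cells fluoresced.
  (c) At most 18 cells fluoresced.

|A| = 19, |A ∩ B| = 15, |A ∖ B| = 4.
(a) requires A ∩ B = ∅ (|A ∩ B| = 0): false.
(b) requires |A ∩ B| / |A| < 1/3: false.
(c) requires |A ∩ B| ≤ 18: true.

(c)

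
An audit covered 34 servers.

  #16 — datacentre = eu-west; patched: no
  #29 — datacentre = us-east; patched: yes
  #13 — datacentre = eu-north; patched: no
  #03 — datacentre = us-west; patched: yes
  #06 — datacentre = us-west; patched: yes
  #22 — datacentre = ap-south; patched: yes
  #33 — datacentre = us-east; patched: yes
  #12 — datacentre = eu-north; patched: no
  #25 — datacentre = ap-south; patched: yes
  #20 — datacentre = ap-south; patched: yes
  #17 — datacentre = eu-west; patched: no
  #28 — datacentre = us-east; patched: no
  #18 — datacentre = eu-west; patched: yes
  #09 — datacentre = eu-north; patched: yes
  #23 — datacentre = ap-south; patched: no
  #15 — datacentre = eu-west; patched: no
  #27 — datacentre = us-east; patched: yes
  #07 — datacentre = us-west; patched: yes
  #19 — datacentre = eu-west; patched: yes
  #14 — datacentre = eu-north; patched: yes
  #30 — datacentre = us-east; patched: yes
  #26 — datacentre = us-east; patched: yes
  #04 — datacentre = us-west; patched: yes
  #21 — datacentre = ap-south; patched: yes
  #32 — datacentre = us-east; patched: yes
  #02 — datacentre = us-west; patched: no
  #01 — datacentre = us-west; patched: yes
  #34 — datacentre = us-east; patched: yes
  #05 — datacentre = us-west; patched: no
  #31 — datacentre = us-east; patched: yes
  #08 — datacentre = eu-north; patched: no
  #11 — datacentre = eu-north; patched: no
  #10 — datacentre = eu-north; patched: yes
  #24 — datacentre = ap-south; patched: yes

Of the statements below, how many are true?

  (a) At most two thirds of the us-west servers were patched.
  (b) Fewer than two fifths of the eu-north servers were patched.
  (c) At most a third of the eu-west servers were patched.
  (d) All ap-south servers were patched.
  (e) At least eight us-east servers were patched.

1

(a) us-west: |A| = 7, |A ∩ B| = 5; needs |A ∩ B| / |A| ≤ 2/3 — false.
(b) eu-north: |A| = 7, |A ∩ B| = 3; needs |A ∩ B| / |A| < 2/5 — false.
(c) eu-west: |A| = 5, |A ∩ B| = 2; needs |A ∩ B| / |A| ≤ 1/3 — false.
(d) ap-south: |A| = 6, |A ∩ B| = 5; needs A ⊆ B, i.e. every element of A is in B (|A ∖ B| = 0) — false.
(e) us-east: |A| = 9, |A ∩ B| = 8; needs |A ∩ B| ≥ 8 — true.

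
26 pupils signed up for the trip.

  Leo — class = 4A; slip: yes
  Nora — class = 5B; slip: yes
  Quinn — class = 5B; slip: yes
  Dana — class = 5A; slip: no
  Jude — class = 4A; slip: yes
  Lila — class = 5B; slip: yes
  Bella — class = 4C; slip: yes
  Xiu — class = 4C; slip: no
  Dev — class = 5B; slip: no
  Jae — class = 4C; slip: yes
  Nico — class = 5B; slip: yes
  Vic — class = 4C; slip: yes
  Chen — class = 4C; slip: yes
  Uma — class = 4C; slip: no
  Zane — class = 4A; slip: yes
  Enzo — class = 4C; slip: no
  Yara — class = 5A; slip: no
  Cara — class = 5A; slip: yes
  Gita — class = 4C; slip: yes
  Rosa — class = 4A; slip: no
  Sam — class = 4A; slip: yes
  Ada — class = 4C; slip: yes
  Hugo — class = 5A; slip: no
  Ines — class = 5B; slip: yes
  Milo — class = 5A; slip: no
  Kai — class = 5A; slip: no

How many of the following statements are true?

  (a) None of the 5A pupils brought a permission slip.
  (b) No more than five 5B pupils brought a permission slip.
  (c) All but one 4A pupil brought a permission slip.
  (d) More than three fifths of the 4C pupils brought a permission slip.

3

(a) 5A: |A| = 6, |A ∩ B| = 1; needs A ∩ B = ∅ (|A ∩ B| = 0) — false.
(b) 5B: |A| = 6, |A ∩ B| = 5; needs |A ∩ B| ≤ 5 — true.
(c) 4A: |A| = 5, |A ∩ B| = 4; needs |A ∖ B| = 1 — true.
(d) 4C: |A| = 9, |A ∩ B| = 6; needs |A ∩ B| / |A| > 3/5 — true.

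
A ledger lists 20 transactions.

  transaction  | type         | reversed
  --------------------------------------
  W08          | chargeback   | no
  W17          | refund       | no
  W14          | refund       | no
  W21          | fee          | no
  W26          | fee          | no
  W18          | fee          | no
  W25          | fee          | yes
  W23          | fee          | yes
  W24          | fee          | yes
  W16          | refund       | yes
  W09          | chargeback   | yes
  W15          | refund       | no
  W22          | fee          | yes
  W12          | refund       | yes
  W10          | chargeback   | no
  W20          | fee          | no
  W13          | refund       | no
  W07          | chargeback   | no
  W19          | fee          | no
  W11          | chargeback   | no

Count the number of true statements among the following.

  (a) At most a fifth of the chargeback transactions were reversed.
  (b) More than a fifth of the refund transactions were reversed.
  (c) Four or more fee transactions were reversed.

3

(a) chargeback: |A| = 5, |A ∩ B| = 1; needs |A ∩ B| / |A| ≤ 1/5 — true.
(b) refund: |A| = 6, |A ∩ B| = 2; needs |A ∩ B| / |A| > 1/5 — true.
(c) fee: |A| = 9, |A ∩ B| = 4; needs |A ∩ B| ≥ 4 — true.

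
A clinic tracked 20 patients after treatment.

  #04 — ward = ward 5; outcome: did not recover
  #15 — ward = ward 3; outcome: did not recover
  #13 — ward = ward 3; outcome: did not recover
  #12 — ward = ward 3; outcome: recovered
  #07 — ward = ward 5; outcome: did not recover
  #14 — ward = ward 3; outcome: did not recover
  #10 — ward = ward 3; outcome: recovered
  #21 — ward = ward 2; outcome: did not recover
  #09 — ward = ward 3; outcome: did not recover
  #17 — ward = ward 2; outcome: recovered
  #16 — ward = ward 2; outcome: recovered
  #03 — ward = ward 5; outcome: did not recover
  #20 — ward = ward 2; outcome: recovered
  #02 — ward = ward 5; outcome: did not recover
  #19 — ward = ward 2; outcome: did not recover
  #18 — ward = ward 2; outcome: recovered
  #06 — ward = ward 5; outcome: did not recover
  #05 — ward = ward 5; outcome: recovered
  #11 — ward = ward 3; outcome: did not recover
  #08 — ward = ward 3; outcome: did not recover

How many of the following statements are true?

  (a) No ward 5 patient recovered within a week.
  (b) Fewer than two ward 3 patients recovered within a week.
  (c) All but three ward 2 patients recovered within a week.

0

(a) ward 5: |A| = 6, |A ∩ B| = 1; needs A ∩ B = ∅ (|A ∩ B| = 0) — false.
(b) ward 3: |A| = 8, |A ∩ B| = 2; needs |A ∩ B| < 2 — false.
(c) ward 2: |A| = 6, |A ∩ B| = 4; needs |A ∖ B| = 3 — false.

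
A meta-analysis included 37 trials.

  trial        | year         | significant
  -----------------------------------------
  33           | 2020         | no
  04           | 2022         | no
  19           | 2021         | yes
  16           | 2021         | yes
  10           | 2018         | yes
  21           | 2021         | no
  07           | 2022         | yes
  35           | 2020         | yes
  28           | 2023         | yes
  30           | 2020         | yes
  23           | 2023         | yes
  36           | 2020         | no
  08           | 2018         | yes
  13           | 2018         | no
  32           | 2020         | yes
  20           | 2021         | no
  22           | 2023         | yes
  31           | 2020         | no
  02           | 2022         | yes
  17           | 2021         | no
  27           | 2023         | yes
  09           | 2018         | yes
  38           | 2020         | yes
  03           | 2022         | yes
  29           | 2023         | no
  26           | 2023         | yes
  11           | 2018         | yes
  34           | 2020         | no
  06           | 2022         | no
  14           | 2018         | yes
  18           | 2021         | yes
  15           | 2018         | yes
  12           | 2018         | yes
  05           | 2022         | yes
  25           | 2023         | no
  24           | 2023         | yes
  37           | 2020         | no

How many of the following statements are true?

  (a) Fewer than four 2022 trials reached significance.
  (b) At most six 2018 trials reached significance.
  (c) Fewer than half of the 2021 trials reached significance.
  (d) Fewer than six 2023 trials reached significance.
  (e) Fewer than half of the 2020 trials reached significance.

1

(a) 2022: |A| = 6, |A ∩ B| = 4; needs |A ∩ B| < 4 — false.
(b) 2018: |A| = 8, |A ∩ B| = 7; needs |A ∩ B| ≤ 6 — false.
(c) 2021: |A| = 6, |A ∩ B| = 3; needs |A ∩ B| < |A ∖ B| — false.
(d) 2023: |A| = 8, |A ∩ B| = 6; needs |A ∩ B| < 6 — false.
(e) 2020: |A| = 9, |A ∩ B| = 4; needs |A ∩ B| < |A ∖ B| — true.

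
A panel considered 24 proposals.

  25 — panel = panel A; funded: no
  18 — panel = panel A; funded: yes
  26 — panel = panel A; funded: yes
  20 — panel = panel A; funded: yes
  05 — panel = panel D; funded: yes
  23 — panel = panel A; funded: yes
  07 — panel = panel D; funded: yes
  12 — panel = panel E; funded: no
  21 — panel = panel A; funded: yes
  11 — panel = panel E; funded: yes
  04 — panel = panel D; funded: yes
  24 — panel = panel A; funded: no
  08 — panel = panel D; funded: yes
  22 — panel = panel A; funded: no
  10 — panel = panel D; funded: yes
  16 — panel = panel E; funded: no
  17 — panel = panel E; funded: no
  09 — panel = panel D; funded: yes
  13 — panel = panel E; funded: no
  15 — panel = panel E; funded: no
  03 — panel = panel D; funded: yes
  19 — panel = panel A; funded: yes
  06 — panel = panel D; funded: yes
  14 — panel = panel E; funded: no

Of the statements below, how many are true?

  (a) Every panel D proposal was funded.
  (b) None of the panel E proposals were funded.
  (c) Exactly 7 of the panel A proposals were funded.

1

(a) panel D: |A| = 8, |A ∩ B| = 8; needs A ⊆ B, i.e. every element of A is in B (|A ∖ B| = 0) — true.
(b) panel E: |A| = 7, |A ∩ B| = 1; needs A ∩ B = ∅ (|A ∩ B| = 0) — false.
(c) panel A: |A| = 9, |A ∩ B| = 6; needs |A ∩ B| = 7 — false.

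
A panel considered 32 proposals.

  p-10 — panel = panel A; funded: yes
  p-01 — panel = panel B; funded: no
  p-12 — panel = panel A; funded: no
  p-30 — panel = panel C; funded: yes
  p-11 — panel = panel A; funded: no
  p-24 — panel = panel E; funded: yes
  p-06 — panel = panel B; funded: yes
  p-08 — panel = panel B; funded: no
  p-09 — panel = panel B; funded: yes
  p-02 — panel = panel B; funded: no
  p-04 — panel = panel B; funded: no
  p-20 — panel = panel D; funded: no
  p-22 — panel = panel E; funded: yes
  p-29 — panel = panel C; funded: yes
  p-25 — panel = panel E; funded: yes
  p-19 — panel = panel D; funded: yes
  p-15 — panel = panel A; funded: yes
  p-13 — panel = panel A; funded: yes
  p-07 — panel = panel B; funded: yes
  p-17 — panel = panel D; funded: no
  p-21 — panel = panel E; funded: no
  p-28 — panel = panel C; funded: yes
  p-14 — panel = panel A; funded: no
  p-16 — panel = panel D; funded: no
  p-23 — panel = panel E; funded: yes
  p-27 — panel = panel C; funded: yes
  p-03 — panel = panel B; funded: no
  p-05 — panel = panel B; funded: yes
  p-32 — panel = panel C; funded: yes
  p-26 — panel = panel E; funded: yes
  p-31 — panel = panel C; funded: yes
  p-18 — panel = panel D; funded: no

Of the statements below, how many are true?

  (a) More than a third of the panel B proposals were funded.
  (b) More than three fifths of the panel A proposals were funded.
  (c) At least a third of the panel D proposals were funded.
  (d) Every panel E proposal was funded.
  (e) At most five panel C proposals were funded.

1

(a) panel B: |A| = 9, |A ∩ B| = 4; needs |A ∩ B| / |A| > 1/3 — true.
(b) panel A: |A| = 6, |A ∩ B| = 3; needs |A ∩ B| / |A| > 3/5 — false.
(c) panel D: |A| = 5, |A ∩ B| = 1; needs |A ∩ B| / |A| ≥ 1/3 — false.
(d) panel E: |A| = 6, |A ∩ B| = 5; needs A ⊆ B, i.e. every element of A is in B (|A ∖ B| = 0) — false.
(e) panel C: |A| = 6, |A ∩ B| = 6; needs |A ∩ B| ≤ 5 — false.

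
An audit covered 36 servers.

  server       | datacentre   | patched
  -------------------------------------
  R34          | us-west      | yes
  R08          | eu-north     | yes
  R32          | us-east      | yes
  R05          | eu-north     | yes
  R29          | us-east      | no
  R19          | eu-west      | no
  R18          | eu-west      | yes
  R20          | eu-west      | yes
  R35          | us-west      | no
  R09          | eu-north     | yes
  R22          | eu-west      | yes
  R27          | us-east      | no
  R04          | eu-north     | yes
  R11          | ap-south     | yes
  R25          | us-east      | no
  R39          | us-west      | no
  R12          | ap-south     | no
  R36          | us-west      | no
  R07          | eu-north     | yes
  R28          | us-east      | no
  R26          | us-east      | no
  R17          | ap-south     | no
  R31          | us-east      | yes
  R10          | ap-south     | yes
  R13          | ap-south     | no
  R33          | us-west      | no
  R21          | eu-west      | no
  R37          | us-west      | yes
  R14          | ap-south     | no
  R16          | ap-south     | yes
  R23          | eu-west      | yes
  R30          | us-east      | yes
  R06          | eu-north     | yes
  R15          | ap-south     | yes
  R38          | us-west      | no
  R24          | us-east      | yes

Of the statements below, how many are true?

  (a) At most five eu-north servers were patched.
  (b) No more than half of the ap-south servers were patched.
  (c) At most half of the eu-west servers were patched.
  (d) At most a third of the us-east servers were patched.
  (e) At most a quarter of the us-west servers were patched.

(a) eu-north: |A| = 6, |A ∩ B| = 6; needs |A ∩ B| ≤ 5 — false.
(b) ap-south: |A| = 8, |A ∩ B| = 4; needs |A ∩ B| ≤ |A ∖ B| — true.
(c) eu-west: |A| = 6, |A ∩ B| = 4; needs |A ∩ B| ≤ |A ∖ B| — false.
(d) us-east: |A| = 9, |A ∩ B| = 4; needs |A ∩ B| / |A| ≤ 1/3 — false.
(e) us-west: |A| = 7, |A ∩ B| = 2; needs |A ∩ B| / |A| ≤ 1/4 — false.

1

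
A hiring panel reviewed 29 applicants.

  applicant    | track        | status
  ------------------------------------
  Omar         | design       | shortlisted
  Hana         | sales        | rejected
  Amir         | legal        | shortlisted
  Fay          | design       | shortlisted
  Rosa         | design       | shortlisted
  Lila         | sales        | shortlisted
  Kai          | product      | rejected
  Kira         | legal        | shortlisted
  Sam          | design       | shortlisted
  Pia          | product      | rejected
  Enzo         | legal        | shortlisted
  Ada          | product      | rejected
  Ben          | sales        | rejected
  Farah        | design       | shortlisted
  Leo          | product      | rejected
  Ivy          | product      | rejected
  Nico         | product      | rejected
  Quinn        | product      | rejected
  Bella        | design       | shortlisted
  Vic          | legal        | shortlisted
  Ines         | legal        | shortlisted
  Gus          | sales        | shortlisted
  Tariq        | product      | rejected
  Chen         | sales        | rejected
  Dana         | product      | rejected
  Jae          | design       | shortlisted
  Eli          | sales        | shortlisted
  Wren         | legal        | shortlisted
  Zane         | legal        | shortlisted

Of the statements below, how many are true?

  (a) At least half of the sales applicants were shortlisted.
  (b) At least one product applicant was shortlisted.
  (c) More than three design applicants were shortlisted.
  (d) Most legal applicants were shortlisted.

(a) sales: |A| = 6, |A ∩ B| = 3; needs |A ∩ B| ≥ |A ∖ B| — true.
(b) product: |A| = 9, |A ∩ B| = 0; needs A ∩ B ≠ ∅ (|A ∩ B| ≥ 1) — false.
(c) design: |A| = 7, |A ∩ B| = 7; needs |A ∩ B| > 3 — true.
(d) legal: |A| = 7, |A ∩ B| = 7; needs |A ∩ B| > |A ∖ B| — true.

3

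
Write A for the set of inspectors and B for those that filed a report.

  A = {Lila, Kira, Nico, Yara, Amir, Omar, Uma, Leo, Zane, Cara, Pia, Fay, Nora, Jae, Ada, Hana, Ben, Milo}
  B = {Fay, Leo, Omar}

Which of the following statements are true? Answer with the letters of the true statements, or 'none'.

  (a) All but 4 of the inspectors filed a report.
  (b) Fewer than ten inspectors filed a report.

(b)

|A| = 18, |A ∩ B| = 3, |A ∖ B| = 15.
(a) |A ∖ B| = 4: fails.
(b) |A ∩ B| < 10: holds.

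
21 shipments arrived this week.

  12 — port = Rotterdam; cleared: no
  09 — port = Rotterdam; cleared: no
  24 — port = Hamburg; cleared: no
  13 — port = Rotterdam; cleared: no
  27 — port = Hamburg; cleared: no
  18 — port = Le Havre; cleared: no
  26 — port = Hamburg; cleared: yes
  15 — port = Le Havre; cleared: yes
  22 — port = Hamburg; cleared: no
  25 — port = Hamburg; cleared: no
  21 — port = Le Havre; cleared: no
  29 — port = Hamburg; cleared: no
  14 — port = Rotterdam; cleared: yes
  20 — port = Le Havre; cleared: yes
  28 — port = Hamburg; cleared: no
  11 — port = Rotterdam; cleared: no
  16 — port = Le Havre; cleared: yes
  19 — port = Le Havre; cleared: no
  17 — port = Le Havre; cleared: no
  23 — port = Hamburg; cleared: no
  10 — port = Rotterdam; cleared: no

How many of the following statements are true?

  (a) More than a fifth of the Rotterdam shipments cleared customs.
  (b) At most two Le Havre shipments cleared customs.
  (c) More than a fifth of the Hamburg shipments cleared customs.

0

(a) Rotterdam: |A| = 6, |A ∩ B| = 1; needs |A ∩ B| / |A| > 1/5 — false.
(b) Le Havre: |A| = 7, |A ∩ B| = 3; needs |A ∩ B| ≤ 2 — false.
(c) Hamburg: |A| = 8, |A ∩ B| = 1; needs |A ∩ B| / |A| > 1/5 — false.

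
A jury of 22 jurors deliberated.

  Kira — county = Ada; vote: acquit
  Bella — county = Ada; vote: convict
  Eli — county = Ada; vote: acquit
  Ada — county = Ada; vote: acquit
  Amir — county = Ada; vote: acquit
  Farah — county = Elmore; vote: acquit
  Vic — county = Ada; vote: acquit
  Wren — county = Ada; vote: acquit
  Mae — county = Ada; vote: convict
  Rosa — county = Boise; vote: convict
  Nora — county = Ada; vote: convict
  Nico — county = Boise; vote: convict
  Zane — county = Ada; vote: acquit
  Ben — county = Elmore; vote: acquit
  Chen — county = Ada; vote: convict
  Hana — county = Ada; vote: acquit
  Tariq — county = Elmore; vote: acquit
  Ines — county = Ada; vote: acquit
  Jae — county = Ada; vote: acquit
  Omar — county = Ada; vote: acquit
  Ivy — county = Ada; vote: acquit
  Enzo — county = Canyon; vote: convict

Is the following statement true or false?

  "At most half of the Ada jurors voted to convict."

True

Truth condition: |A ∩ B| ≤ |A ∖ B|.
|A| = 16, |A ∩ B| = 4, |A ∖ B| = 12.
4 < 12, so the statement is true.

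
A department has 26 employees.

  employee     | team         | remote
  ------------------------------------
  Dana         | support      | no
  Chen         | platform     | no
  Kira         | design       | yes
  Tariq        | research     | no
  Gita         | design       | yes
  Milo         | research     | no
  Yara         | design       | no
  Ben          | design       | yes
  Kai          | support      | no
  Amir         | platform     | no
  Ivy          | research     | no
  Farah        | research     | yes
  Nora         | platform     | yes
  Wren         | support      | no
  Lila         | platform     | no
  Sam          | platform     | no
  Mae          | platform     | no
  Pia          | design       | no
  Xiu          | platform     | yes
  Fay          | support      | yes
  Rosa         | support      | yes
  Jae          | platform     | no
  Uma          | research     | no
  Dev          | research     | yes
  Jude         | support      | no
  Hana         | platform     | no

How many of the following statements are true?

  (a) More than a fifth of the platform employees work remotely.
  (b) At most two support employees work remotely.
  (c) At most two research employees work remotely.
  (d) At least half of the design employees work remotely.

(a) platform: |A| = 9, |A ∩ B| = 2; needs |A ∩ B| / |A| > 1/5 — true.
(b) support: |A| = 6, |A ∩ B| = 2; needs |A ∩ B| ≤ 2 — true.
(c) research: |A| = 6, |A ∩ B| = 2; needs |A ∩ B| ≤ 2 — true.
(d) design: |A| = 5, |A ∩ B| = 3; needs |A ∩ B| ≥ |A ∖ B| — true.

4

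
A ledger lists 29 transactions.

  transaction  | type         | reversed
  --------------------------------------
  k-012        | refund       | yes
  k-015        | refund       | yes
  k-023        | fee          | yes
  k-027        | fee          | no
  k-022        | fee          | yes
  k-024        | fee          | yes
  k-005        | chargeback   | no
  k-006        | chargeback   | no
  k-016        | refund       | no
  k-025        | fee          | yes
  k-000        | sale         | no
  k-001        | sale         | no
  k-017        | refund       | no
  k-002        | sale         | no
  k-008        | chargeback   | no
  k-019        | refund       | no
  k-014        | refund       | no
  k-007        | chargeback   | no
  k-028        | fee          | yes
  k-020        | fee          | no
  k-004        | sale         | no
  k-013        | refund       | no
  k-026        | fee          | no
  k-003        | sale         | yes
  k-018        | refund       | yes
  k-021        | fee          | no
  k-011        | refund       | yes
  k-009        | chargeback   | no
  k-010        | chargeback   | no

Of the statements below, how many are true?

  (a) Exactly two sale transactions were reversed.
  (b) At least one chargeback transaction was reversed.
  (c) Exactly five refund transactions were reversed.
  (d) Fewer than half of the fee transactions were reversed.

0

(a) sale: |A| = 5, |A ∩ B| = 1; needs |A ∩ B| = 2 — false.
(b) chargeback: |A| = 6, |A ∩ B| = 0; needs A ∩ B ≠ ∅ (|A ∩ B| ≥ 1) — false.
(c) refund: |A| = 9, |A ∩ B| = 4; needs |A ∩ B| = 5 — false.
(d) fee: |A| = 9, |A ∩ B| = 5; needs |A ∩ B| < |A ∖ B| — false.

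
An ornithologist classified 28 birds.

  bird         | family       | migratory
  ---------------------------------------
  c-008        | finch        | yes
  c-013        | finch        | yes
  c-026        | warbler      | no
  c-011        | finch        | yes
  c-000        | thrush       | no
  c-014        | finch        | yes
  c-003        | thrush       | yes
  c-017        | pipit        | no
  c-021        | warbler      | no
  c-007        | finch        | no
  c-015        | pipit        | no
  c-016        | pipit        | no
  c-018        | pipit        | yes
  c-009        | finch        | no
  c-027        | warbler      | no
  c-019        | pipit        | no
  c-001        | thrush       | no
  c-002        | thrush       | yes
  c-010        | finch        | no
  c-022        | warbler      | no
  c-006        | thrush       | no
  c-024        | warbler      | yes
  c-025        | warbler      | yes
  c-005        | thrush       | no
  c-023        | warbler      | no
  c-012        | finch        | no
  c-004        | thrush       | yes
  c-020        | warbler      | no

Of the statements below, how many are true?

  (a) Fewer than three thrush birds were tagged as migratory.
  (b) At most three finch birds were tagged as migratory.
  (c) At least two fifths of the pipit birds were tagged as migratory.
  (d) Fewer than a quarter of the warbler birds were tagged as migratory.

0

(a) thrush: |A| = 7, |A ∩ B| = 3; needs |A ∩ B| < 3 — false.
(b) finch: |A| = 8, |A ∩ B| = 4; needs |A ∩ B| ≤ 3 — false.
(c) pipit: |A| = 5, |A ∩ B| = 1; needs |A ∩ B| / |A| ≥ 2/5 — false.
(d) warbler: |A| = 8, |A ∩ B| = 2; needs |A ∩ B| / |A| < 1/4 — false.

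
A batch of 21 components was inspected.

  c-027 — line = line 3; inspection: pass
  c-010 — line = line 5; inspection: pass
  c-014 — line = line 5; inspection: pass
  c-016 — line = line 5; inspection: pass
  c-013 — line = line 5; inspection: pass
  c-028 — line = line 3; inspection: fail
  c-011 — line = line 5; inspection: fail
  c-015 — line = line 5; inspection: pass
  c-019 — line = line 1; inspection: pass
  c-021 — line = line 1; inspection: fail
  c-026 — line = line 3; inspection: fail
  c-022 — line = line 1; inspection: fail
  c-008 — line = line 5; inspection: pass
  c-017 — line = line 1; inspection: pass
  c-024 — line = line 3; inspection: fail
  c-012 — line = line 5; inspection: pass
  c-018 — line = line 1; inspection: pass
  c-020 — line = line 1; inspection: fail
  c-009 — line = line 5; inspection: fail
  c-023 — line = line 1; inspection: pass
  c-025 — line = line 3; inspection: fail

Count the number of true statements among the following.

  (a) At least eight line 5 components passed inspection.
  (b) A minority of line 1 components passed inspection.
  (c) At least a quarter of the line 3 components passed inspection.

(a) line 5: |A| = 9, |A ∩ B| = 7; needs |A ∩ B| ≥ 8 — false.
(b) line 1: |A| = 7, |A ∩ B| = 4; needs |A ∩ B| < |A ∖ B| — false.
(c) line 3: |A| = 5, |A ∩ B| = 1; needs |A ∩ B| / |A| ≥ 1/4 — false.

0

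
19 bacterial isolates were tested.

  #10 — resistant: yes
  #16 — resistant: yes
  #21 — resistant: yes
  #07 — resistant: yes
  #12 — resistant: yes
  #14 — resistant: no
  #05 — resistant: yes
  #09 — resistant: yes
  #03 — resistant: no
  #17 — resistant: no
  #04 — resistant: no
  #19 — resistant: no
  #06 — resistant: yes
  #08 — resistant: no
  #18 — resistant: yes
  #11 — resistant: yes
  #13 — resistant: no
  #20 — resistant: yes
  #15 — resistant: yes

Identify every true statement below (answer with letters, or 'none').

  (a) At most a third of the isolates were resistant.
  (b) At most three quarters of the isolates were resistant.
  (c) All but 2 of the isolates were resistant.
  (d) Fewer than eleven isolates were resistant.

(b)

|A| = 19, |A ∩ B| = 12, |A ∖ B| = 7.
(a) |A ∩ B| / |A| ≤ 1/3: fails.
(b) |A ∩ B| / |A| ≤ 3/4: holds.
(c) |A ∖ B| = 2: fails.
(d) |A ∩ B| < 11: fails.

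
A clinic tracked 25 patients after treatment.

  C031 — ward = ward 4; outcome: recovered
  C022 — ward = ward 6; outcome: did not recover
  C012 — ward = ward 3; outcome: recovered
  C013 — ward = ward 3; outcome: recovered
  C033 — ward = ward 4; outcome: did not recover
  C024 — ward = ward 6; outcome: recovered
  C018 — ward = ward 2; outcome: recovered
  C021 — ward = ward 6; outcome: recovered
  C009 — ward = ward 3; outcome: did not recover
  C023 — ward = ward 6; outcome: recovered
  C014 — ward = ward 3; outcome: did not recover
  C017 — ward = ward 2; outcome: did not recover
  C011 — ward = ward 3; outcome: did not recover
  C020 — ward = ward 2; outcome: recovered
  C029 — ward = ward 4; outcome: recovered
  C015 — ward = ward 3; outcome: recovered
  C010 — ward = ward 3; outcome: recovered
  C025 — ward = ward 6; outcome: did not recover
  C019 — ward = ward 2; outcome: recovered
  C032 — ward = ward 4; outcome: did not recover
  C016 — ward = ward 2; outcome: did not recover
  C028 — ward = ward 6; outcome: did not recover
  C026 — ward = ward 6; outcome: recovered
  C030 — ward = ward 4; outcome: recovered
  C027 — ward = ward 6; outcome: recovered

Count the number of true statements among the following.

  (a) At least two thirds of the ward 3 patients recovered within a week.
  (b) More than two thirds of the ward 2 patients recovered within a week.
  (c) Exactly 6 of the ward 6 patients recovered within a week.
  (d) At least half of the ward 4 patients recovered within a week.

(a) ward 3: |A| = 7, |A ∩ B| = 4; needs |A ∩ B| / |A| ≥ 2/3 — false.
(b) ward 2: |A| = 5, |A ∩ B| = 3; needs |A ∩ B| / |A| > 2/3 — false.
(c) ward 6: |A| = 8, |A ∩ B| = 5; needs |A ∩ B| = 6 — false.
(d) ward 4: |A| = 5, |A ∩ B| = 3; needs |A ∩ B| ≥ |A ∖ B| — true.

1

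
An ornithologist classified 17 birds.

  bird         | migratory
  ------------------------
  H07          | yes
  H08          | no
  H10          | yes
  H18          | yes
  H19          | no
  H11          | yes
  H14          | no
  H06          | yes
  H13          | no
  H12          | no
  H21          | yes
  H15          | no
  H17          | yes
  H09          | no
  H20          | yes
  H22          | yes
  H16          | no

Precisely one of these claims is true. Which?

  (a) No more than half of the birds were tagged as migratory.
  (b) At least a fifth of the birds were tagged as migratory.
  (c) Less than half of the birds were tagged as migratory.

|A| = 17, |A ∩ B| = 9, |A ∖ B| = 8.
(a) requires |A ∩ B| ≤ |A ∖ B|: false.
(b) requires |A ∩ B| / |A| ≥ 1/5: true.
(c) requires |A ∩ B| < |A ∖ B|: false.

(b)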